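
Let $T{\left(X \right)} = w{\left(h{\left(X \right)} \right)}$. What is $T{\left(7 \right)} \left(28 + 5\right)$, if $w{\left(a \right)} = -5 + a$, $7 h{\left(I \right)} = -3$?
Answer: $- \frac{1254}{7} \approx -179.14$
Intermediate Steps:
$h{\left(I \right)} = - \frac{3}{7}$ ($h{\left(I \right)} = \frac{1}{7} \left(-3\right) = - \frac{3}{7}$)
$T{\left(X \right)} = - \frac{38}{7}$ ($T{\left(X \right)} = -5 - \frac{3}{7} = - \frac{38}{7}$)
$T{\left(7 \right)} \left(28 + 5\right) = - \frac{38 \left(28 + 5\right)}{7} = \left(- \frac{38}{7}\right) 33 = - \frac{1254}{7}$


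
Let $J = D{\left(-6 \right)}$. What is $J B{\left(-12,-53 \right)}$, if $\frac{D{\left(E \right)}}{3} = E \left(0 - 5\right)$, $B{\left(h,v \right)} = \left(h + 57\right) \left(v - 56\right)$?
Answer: $-441450$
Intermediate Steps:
$B{\left(h,v \right)} = \left(-56 + v\right) \left(57 + h\right)$ ($B{\left(h,v \right)} = \left(57 + h\right) \left(-56 + v\right) = \left(-56 + v\right) \left(57 + h\right)$)
$D{\left(E \right)} = - 15 E$ ($D{\left(E \right)} = 3 E \left(0 - 5\right) = 3 E \left(-5\right) = 3 \left(- 5 E\right) = - 15 E$)
$J = 90$ ($J = \left(-15\right) \left(-6\right) = 90$)
$J B{\left(-12,-53 \right)} = 90 \left(-3192 - -672 + 57 \left(-53\right) - -636\right) = 90 \left(-3192 + 672 - 3021 + 636\right) = 90 \left(-4905\right) = -441450$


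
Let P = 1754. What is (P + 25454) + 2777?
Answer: 29985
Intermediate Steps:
(P + 25454) + 2777 = (1754 + 25454) + 2777 = 27208 + 2777 = 29985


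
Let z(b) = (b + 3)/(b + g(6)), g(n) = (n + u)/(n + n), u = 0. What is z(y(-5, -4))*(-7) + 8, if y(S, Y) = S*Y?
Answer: 6/41 ≈ 0.14634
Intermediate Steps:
g(n) = ½ (g(n) = (n + 0)/(n + n) = n/((2*n)) = n*(1/(2*n)) = ½)
z(b) = (3 + b)/(½ + b) (z(b) = (b + 3)/(b + ½) = (3 + b)/(½ + b))
z(y(-5, -4))*(-7) + 8 = (2*(3 - 5*(-4))/(1 + 2*(-5*(-4))))*(-7) + 8 = (2*(3 + 20)/(1 + 2*20))*(-7) + 8 = (2*23/(1 + 40))*(-7) + 8 = (2*23/41)*(-7) + 8 = (2*(1/41)*23)*(-7) + 8 = (46/41)*(-7) + 8 = -322/41 + 8 = 6/41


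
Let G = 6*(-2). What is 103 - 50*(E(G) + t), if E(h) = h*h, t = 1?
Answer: -7147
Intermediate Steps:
G = -12
E(h) = h²
103 - 50*(E(G) + t) = 103 - 50*((-12)² + 1) = 103 - 50*(144 + 1) = 103 - 50*145 = 103 - 7250 = -7147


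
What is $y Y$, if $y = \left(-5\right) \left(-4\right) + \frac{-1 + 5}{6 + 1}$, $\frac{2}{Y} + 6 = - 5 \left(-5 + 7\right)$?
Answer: $- \frac{18}{7} \approx -2.5714$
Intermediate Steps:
$Y = - \frac{1}{8}$ ($Y = \frac{2}{-6 - 5 \left(-5 + 7\right)} = \frac{2}{-6 - 10} = \frac{2}{-16} = 2 \left(- \frac{1}{16}\right) = - \frac{1}{8} \approx -0.125$)
$y = \frac{144}{7}$ ($y = 20 + \frac{4}{7} = \frac{144}{7} \approx 20.571$)
$y Y = \frac{144}{7} \left(- \frac{1}{8}\right) = - \frac{18}{7}$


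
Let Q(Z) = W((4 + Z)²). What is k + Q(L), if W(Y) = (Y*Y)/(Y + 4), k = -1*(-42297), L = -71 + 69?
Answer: 42299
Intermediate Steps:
L = -2
k = 42297
W(Y) = Y²/(4 + Y)
Q(Z) = (4 + Z)⁴/(4 + (4 + Z)²) (Q(Z) = ((4 + Z)²)²/(4 + (4 + Z)²) = (4 + Z)⁴/(4 + (4 + Z)²))
k + Q(L) = 42297 + (4 - 2)⁴/(4 + (4 - 2)²) = 42297 + 2⁴/(4 + 2²) = 42297 + 16/(4 + 4) = 42297 + 16/8 = 42297 + 16*(⅛) = 42297 + 2 = 42299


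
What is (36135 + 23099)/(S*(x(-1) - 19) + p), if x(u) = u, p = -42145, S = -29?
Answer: -59234/41565 ≈ -1.4251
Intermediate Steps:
(36135 + 23099)/(S*(x(-1) - 19) + p) = (36135 + 23099)/(-29*(-1 - 19) - 42145) = 59234/(-29*(-20) - 42145) = 59234/(580 - 42145) = 59234/(-41565) = 59234*(-1/41565) = -59234/41565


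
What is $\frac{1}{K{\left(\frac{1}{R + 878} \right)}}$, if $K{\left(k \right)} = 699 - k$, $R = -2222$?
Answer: $\frac{1344}{939457} \approx 0.0014306$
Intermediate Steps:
$\frac{1}{K{\left(\frac{1}{R + 878} \right)}} = \frac{1}{699 - \frac{1}{-2222 + 878}} = \frac{1}{699 - \frac{1}{-1344}} = \frac{1}{699 - - \frac{1}{1344}} = \frac{1}{699 + \frac{1}{1344}} = \frac{1}{\frac{939457}{1344}} = \frac{1344}{939457}$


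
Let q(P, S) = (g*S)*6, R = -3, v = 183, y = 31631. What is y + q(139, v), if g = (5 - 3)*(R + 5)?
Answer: 36023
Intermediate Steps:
g = 4 (g = (5 - 3)*(-3 + 5) = 2*2 = 4)
q(P, S) = 24*S (q(P, S) = (4*S)*6 = 24*S)
y + q(139, v) = 31631 + 24*183 = 31631 + 4392 = 36023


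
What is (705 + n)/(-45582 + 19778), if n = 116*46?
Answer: -6041/25804 ≈ -0.23411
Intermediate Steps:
n = 5336
(705 + n)/(-45582 + 19778) = (705 + 5336)/(-45582 + 19778) = 6041/(-25804) = 6041*(-1/25804) = -6041/25804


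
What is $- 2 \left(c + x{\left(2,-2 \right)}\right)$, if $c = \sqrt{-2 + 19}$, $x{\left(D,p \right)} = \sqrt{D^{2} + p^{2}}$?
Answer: $- 4 \sqrt{2} - 2 \sqrt{17} \approx -13.903$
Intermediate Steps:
$c = \sqrt{17} \approx 4.1231$
$- 2 \left(c + x{\left(2,-2 \right)}\right) = - 2 \left(\sqrt{17} + \sqrt{2^{2} + \left(-2\right)^{2}}\right) = - 2 \left(\sqrt{17} + \sqrt{4 + 4}\right) = - 2 \left(\sqrt{17} + \sqrt{8}\right) = - 2 \left(\sqrt{17} + 2 \sqrt{2}\right) = - 4 \sqrt{2} - 2 \sqrt{17}$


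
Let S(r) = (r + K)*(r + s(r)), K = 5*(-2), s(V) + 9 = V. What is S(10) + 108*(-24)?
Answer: -2592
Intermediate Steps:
s(V) = -9 + V
K = -10
S(r) = (-10 + r)*(-9 + 2*r) (S(r) = (r - 10)*(r + (-9 + r)) = (-10 + r)*(-9 + 2*r))
S(10) + 108*(-24) = (90 - 29*10 + 2*10**2) + 108*(-24) = (90 - 290 + 2*100) - 2592 = (90 - 290 + 200) - 2592 = 0 - 2592 = -2592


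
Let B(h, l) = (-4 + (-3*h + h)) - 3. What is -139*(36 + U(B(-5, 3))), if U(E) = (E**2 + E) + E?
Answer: -7089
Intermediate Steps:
B(h, l) = -7 - 2*h (B(h, l) = (-4 - 2*h) - 3 = -7 - 2*h)
U(E) = E**2 + 2*E (U(E) = (E + E**2) + E = E**2 + 2*E)
-139*(36 + U(B(-5, 3))) = -139*(36 + (-7 - 2*(-5))*(2 + (-7 - 2*(-5)))) = -139*(36 + (-7 + 10)*(2 + (-7 + 10))) = -139*(36 + 3*(2 + 3)) = -139*(36 + 3*5) = -139*(36 + 15) = -139*51 = -7089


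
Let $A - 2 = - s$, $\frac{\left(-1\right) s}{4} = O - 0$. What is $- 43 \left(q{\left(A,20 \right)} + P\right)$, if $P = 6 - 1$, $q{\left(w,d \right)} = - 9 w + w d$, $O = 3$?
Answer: $-6837$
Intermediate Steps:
$s = -12$ ($s = - 4 \left(3 - 0\right) = - 4 \left(3 + 0\right) = \left(-4\right) 3 = -12$)
$A = 14$ ($A = 2 - -12 = 2 + 12 = 14$)
$q{\left(w,d \right)} = - 9 w + d w$
$P = 5$ ($P = 6 - 1 = 5$)
$- 43 \left(q{\left(A,20 \right)} + P\right) = - 43 \left(14 \left(-9 + 20\right) + 5\right) = - 43 \left(14 \cdot 11 + 5\right) = - 43 \left(154 + 5\right) = \left(-43\right) 159 = -6837$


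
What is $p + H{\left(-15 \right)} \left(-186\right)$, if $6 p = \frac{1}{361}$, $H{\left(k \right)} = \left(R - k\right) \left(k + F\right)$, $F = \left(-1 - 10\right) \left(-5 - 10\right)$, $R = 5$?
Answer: $- \frac{1208627999}{2166} \approx -5.58 \cdot 10^{5}$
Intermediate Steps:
$F = 165$ ($F = \left(-11\right) \left(-15\right) = 165$)
$H{\left(k \right)} = \left(5 - k\right) \left(165 + k\right)$ ($H{\left(k \right)} = \left(5 - k\right) \left(k + 165\right) = \left(5 - k\right) \left(165 + k\right)$)
$p = \frac{1}{2166}$ ($p = \frac{1}{6 \cdot 361} = \frac{1}{6} \cdot \frac{1}{361} = \frac{1}{2166} \approx 0.00046168$)
$p + H{\left(-15 \right)} \left(-186\right) = \frac{1}{2166} + \left(825 - \left(-15\right)^{2} - -2400\right) \left(-186\right) = \frac{1}{2166} + \left(825 - 225 + 2400\right) \left(-186\right) = \frac{1}{2166} + 3000 \left(-186\right) = \frac{1}{2166} - 558000 = - \frac{1208627999}{2166}$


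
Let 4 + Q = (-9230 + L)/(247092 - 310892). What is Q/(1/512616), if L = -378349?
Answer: 8482449183/7975 ≈ 1.0636e+6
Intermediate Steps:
Q = 132379/63800 (Q = -4 + (-9230 - 378349)/(247092 - 310892) = -4 - 387579/(-63800) = -4 - 387579*(-1/63800) = -4 + 387579/63800 = 132379/63800 ≈ 2.0749)
Q/(1/512616) = 132379/(63800*(1/512616)) = (132379/63800)*512616 = 8482449183/7975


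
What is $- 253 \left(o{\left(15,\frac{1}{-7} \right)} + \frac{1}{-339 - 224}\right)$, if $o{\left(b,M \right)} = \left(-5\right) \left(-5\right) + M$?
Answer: $- \frac{24782615}{3941} \approx -6288.4$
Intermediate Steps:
$o{\left(b,M \right)} = 25 + M$
$- 253 \left(o{\left(15,\frac{1}{-7} \right)} + \frac{1}{-339 - 224}\right) = - 253 \left(\left(25 + \frac{1}{-7}\right) + \frac{1}{-339 - 224}\right) = - 253 \left(\left(25 - \frac{1}{7}\right) + \frac{1}{-563}\right) = - 253 \left(\frac{174}{7} - \frac{1}{563}\right) = \left(-253\right) \frac{97955}{3941} = - \frac{24782615}{3941}$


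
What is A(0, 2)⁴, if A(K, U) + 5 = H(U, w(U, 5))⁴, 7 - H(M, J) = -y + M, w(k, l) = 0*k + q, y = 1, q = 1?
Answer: 2777825555761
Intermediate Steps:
w(k, l) = 1 (w(k, l) = 0*k + 1 = 0 + 1 = 1)
H(M, J) = 8 - M (H(M, J) = 7 - (-1*1 + M) = 7 - (-1 + M) = 7 + (1 - M) = 8 - M)
A(K, U) = -5 + (8 - U)⁴
A(0, 2)⁴ = (-5 + (8 - 1*2)⁴)⁴ = (-5 + (8 - 2)⁴)⁴ = (-5 + 6⁴)⁴ = (-5 + 1296)⁴ = 1291⁴ = 2777825555761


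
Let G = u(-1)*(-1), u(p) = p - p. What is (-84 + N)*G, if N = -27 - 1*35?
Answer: 0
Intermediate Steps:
u(p) = 0
N = -62 (N = -27 - 35 = -62)
G = 0 (G = 0*(-1) = 0)
(-84 + N)*G = (-84 - 62)*0 = -146*0 = 0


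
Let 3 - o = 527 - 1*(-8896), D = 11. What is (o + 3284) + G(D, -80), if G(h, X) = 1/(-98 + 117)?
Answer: -116583/19 ≈ -6135.9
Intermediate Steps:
o = -9420 (o = 3 - (527 - 1*(-8896)) = 3 - (527 + 8896) = 3 - 1*9423 = 3 - 9423 = -9420)
G(h, X) = 1/19
(o + 3284) + G(D, -80) = (-9420 + 3284) + 1/19 = -6136 + 1/19 = -116583/19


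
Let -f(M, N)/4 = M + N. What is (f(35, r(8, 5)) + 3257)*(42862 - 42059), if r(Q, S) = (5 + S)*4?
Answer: 2374471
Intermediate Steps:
r(Q, S) = 20 + 4*S
f(M, N) = -4*M - 4*N (f(M, N) = -4*(M + N) = -4*M - 4*N)
(f(35, r(8, 5)) + 3257)*(42862 - 42059) = ((-4*35 - 4*(20 + 4*5)) + 3257)*(42862 - 42059) = ((-140 - 4*(20 + 20)) + 3257)*803 = ((-140 - 4*40) + 3257)*803 = ((-140 - 160) + 3257)*803 = (-300 + 3257)*803 = 2957*803 = 2374471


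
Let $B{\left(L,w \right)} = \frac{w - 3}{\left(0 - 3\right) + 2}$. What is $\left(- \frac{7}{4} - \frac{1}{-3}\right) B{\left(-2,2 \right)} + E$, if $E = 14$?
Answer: $\frac{151}{12} \approx 12.583$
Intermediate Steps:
$B{\left(L,w \right)} = 3 - w$ ($B{\left(L,w \right)} = \frac{-3 + w}{\left(0 - 3\right) + 2} = \frac{-3 + w}{-3 + 2} = \frac{-3 + w}{-1} = \left(-3 + w\right) \left(-1\right) = 3 - w$)
$\left(- \frac{7}{4} - \frac{1}{-3}\right) B{\left(-2,2 \right)} + E = \left(- \frac{7}{4} - \frac{1}{-3}\right) \left(3 - 2\right) + 14 = \left(\left(-7\right) \frac{1}{4} - - \frac{1}{3}\right) \left(3 - 2\right) + 14 = \left(- \frac{7}{4} + \frac{1}{3}\right) 1 + 14 = \left(- \frac{17}{12}\right) 1 + 14 = - \frac{17}{12} + 14 = \frac{151}{12}$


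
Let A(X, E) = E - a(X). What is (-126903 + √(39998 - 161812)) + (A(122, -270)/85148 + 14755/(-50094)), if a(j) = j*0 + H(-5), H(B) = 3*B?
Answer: -270646910888623/2132701956 + 7*I*√2486 ≈ -1.269e+5 + 349.02*I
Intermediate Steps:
a(j) = -15 (a(j) = j*0 + 3*(-5) = 0 - 15 = -15)
A(X, E) = 15 + E (A(X, E) = E - 1*(-15) = E + 15 = 15 + E)
(-126903 + √(39998 - 161812)) + (A(122, -270)/85148 + 14755/(-50094)) = (-126903 + √(39998 - 161812)) + ((15 - 270)/85148 + 14755/(-50094)) = (-126903 + √(-121814)) + (-255*1/85148 + 14755*(-1/50094)) = (-126903 + 7*I*√2486) + (-255/85148 - 14755/50094) = (-126903 + 7*I*√2486) - 634566355/2132701956 = -270646910888623/2132701956 + 7*I*√2486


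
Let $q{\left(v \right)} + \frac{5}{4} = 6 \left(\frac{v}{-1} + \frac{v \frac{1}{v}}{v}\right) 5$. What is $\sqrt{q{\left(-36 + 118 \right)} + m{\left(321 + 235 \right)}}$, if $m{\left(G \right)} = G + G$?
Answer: $\frac{i \sqrt{9069897}}{82} \approx 36.727 i$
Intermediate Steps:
$m{\left(G \right)} = 2 G$
$q{\left(v \right)} = - \frac{5}{4} - 30 v + \frac{30}{v}$ ($q{\left(v \right)} = - \frac{5}{4} + 6 \left(\frac{v}{-1} + \frac{v \frac{1}{v}}{v}\right) 5 = - \frac{5}{4} + 6 \left(v \left(-1\right) + 1 \frac{1}{v}\right) 5 = - \frac{5}{4} + 6 \left(- v + \frac{1}{v}\right) 5 = - \frac{5}{4} + 6 \left(\frac{1}{v} - v\right) 5 = - \frac{5}{4} + \left(- 6 v + \frac{6}{v}\right) 5 = - \frac{5}{4} - \left(- \frac{30}{v} + 30 v\right) = - \frac{5}{4} - 30 v + \frac{30}{v}$)
$\sqrt{q{\left(-36 + 118 \right)} + m{\left(321 + 235 \right)}} = \sqrt{\left(- \frac{5}{4} - 30 \left(-36 + 118\right) + \frac{30}{-36 + 118}\right) + 2 \left(321 + 235\right)} = \sqrt{\left(- \frac{5}{4} - 2460 + \frac{30}{82}\right) + 2 \cdot 556} = \sqrt{\left(- \frac{5}{4} - 2460 + 30 \cdot \frac{1}{82}\right) + 1112} = \sqrt{\left(- \frac{5}{4} - 2460 + \frac{15}{41}\right) + 1112} = \sqrt{- \frac{403585}{164} + 1112} = \sqrt{- \frac{221217}{164}} = \frac{i \sqrt{9069897}}{82}$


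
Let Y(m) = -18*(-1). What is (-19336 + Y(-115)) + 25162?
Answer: 5844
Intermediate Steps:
Y(m) = 18
(-19336 + Y(-115)) + 25162 = (-19336 + 18) + 25162 = -19318 + 25162 = 5844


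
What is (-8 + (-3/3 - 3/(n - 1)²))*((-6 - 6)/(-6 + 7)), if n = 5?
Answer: 441/4 ≈ 110.25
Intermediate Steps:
(-8 + (-3/3 - 3/(n - 1)²))*((-6 - 6)/(-6 + 7)) = (-8 + (-3/3 - 3/(5 - 1)²))*((-6 - 6)/(-6 + 7)) = (-8 + (-3*⅓ - 3/(4²)))*(-12/1) = (-8 + (-1 - 3/16))*(-12*1) = (-8 + (-1 - 3*1/16))*(-12) = (-8 + (-1 - 3/16))*(-12) = (-8 - 19/16)*(-12) = -147/16*(-12) = 441/4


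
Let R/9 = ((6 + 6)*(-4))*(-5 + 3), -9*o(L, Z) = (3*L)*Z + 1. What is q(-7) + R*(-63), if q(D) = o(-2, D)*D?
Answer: -489587/9 ≈ -54399.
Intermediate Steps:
o(L, Z) = -⅑ - L*Z/3 (o(L, Z) = -((3*L)*Z + 1)/9 = -(3*L*Z + 1)/9 = -(1 + 3*L*Z)/9 = -⅑ - L*Z/3)
q(D) = D*(-⅑ + 2*D/3) (q(D) = (-⅑ - ⅓*(-2)*D)*D = (-⅑ + 2*D/3)*D = D*(-⅑ + 2*D/3))
R = 864 (R = 9*(((6 + 6)*(-4))*(-5 + 3)) = 9*((12*(-4))*(-2)) = 9*(-48*(-2)) = 9*96 = 864)
q(-7) + R*(-63) = (⅑)*(-7)*(-1 + 6*(-7)) + 864*(-63) = (⅑)*(-7)*(-1 - 42) - 54432 = (⅑)*(-7)*(-43) - 54432 = 301/9 - 54432 = -489587/9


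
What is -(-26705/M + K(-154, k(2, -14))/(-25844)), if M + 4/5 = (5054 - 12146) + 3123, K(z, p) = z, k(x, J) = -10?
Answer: -246705489/36641254 ≈ -6.7330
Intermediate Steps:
M = -19849/5 (M = -4/5 + ((5054 - 12146) + 3123) = -4/5 + (-7092 + 3123) = -4/5 - 3969 = -19849/5 ≈ -3969.8)
-(-26705/M + K(-154, k(2, -14))/(-25844)) = -(-26705/(-19849/5) - 154/(-25844)) = -(-26705*(-5/19849) - 154*(-1/25844)) = -(133525/19849 + 11/1846) = -1*246705489/36641254 = -246705489/36641254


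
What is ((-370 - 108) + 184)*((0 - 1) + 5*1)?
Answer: -1176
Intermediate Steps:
((-370 - 108) + 184)*((0 - 1) + 5*1) = (-478 + 184)*(-1 + 5) = -294*4 = -1176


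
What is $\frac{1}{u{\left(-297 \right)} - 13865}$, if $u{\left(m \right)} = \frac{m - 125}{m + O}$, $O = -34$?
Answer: $- \frac{331}{4588893} \approx -7.2131 \cdot 10^{-5}$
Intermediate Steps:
$u{\left(m \right)} = \frac{-125 + m}{-34 + m}$ ($u{\left(m \right)} = \frac{m - 125}{m - 34} = \frac{-125 + m}{-34 + m}$)
$\frac{1}{u{\left(-297 \right)} - 13865} = \frac{1}{\frac{-125 - 297}{-34 - 297} - 13865} = \frac{1}{\frac{1}{-331} \left(-422\right) - 13865} = \frac{1}{\left(- \frac{1}{331}\right) \left(-422\right) - 13865} = \frac{1}{\frac{422}{331} - 13865} = \frac{1}{- \frac{4588893}{331}} = - \frac{331}{4588893}$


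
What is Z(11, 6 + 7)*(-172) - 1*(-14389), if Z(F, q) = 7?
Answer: 13185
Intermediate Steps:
Z(11, 6 + 7)*(-172) - 1*(-14389) = 7*(-172) - 1*(-14389) = -1204 + 14389 = 13185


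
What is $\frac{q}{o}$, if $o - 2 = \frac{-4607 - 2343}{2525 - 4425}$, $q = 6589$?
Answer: $\frac{250382}{215} \approx 1164.6$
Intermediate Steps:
$o = \frac{215}{38}$ ($o = 2 + \frac{-4607 - 2343}{2525 - 4425} = 2 + \frac{-4607 - 2343}{-1900} = 2 + \left(-4607 - 2343\right) \left(- \frac{1}{1900}\right) = 2 - - \frac{139}{38} = 2 + \frac{139}{38} = \frac{215}{38} \approx 5.6579$)
$\frac{q}{o} = \frac{6589}{\frac{215}{38}} = 6589 \cdot \frac{38}{215} = \frac{250382}{215}$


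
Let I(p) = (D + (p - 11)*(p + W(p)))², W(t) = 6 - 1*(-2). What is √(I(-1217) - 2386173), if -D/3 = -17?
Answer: 2*√551085153009 ≈ 1.4847e+6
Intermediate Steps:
D = 51 (D = -3*(-17) = 51)
W(t) = 8 (W(t) = 6 + 2 = 8)
I(p) = (51 + (-11 + p)*(8 + p))² (I(p) = (51 + (p - 11)*(p + 8))² = (51 + (-11 + p)*(8 + p))²)
√(I(-1217) - 2386173) = √((-37 + (-1217)² - 3*(-1217))² - 2386173) = √((-37 + 1481089 + 3651)² - 2386173) = √(1484703² - 2386173) = √(2204342998209 - 2386173) = √2204340612036 = 2*√551085153009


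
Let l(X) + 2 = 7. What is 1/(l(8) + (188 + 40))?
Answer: 1/233 ≈ 0.0042918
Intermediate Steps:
l(X) = 5 (l(X) = -2 + 7 = 5)
1/(l(8) + (188 + 40)) = 1/(5 + (188 + 40)) = 1/(5 + 228) = 1/233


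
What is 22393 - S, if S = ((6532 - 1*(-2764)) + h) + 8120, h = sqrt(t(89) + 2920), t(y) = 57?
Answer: 4977 - sqrt(2977) ≈ 4922.4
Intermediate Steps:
h = sqrt(2977) (h = sqrt(57 + 2920) = sqrt(2977) ≈ 54.562)
S = 17416 + sqrt(2977) (S = ((6532 - 1*(-2764)) + sqrt(2977)) + 8120 = ((6532 + 2764) + sqrt(2977)) + 8120 = (9296 + sqrt(2977)) + 8120 = 17416 + sqrt(2977) ≈ 17471.)
22393 - S = 22393 - (17416 + sqrt(2977)) = 22393 + (-17416 - sqrt(2977)) = 4977 - sqrt(2977)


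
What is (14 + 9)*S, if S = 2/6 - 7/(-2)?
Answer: 529/6 ≈ 88.167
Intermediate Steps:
S = 23/6 (S = 2*(⅙) - 7*(-½) = ⅓ + 7/2 = 23/6 ≈ 3.8333)
(14 + 9)*S = (14 + 9)*(23/6) = 23*(23/6) = 529/6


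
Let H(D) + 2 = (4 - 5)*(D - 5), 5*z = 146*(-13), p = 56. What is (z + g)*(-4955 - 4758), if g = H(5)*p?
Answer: 23874554/5 ≈ 4.7749e+6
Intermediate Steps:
z = -1898/5 (z = (146*(-13))/5 = (⅕)*(-1898) = -1898/5 ≈ -379.60)
H(D) = 3 - D (H(D) = -2 + (4 - 5)*(D - 5) = -2 - (-5 + D) = -2 + (5 - D) = 3 - D)
g = -112 (g = (3 - 1*5)*56 = (3 - 5)*56 = -2*56 = -112)
(z + g)*(-4955 - 4758) = (-1898/5 - 112)*(-4955 - 4758) = -2458/5*(-9713) = 23874554/5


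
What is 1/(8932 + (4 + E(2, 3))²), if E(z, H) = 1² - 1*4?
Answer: 1/8933 ≈ 0.00011194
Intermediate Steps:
E(z, H) = -3 (E(z, H) = 1 - 4 = -3)
1/(8932 + (4 + E(2, 3))²) = 1/(8932 + (4 - 3)²) = 1/(8932 + 1²) = 1/(8932 + 1) = 1/8933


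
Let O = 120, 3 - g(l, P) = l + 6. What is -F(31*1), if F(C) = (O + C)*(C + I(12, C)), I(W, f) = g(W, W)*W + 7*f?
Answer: -10268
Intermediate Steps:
g(l, P) = -3 - l (g(l, P) = 3 - (l + 6) = 3 - (6 + l) = 3 + (-6 - l) = -3 - l)
I(W, f) = 7*f + W*(-3 - W) (I(W, f) = (-3 - W)*W + 7*f = W*(-3 - W) + 7*f = 7*f + W*(-3 - W))
F(C) = (-180 + 8*C)*(120 + C) (F(C) = (120 + C)*(C + (7*C - 1*12*(3 + 12))) = (120 + C)*(C + (7*C - 1*12*15)) = (120 + C)*(C + (7*C - 180)) = (120 + C)*(C + (-180 + 7*C)) = (120 + C)*(-180 + 8*C) = (-180 + 8*C)*(120 + C))
-F(31*1) = -(-21600 + 8*(31*1)² + 780*(31*1)) = -(-21600 + 8*31² + 780*31) = -(-21600 + 8*961 + 24180) = -(-21600 + 7688 + 24180) = -1*10268 = -10268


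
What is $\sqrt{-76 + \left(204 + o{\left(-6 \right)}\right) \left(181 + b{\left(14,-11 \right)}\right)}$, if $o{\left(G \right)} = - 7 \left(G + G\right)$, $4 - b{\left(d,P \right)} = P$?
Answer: $2 \sqrt{14093} \approx 237.43$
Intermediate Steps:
$b{\left(d,P \right)} = 4 - P$
$o{\left(G \right)} = - 14 G$ ($o{\left(G \right)} = - 7 \cdot 2 G = - 14 G$)
$\sqrt{-76 + \left(204 + o{\left(-6 \right)}\right) \left(181 + b{\left(14,-11 \right)}\right)} = \sqrt{-76 + \left(204 - -84\right) \left(181 + \left(4 - -11\right)\right)} = \sqrt{-76 + \left(204 + 84\right) \left(181 + \left(4 + 11\right)\right)} = \sqrt{-76 + 288 \left(181 + 15\right)} = \sqrt{-76 + 288 \cdot 196} = \sqrt{-76 + 56448} = \sqrt{56372} = 2 \sqrt{14093}$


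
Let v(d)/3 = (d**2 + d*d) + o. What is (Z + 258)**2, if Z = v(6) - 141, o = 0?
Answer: 110889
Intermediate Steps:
v(d) = 6*d**2 (v(d) = 3*((d**2 + d*d) + 0) = 3*((d**2 + d**2) + 0) = 3*(2*d**2 + 0) = 3*(2*d**2) = 6*d**2)
Z = 75 (Z = 6*6**2 - 141 = 6*36 - 141 = 216 - 141 = 75)
(Z + 258)**2 = (75 + 258)**2 = 333**2 = 110889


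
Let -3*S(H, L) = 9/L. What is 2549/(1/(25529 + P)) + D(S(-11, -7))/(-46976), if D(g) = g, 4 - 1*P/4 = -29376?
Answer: 119902637269629/328832 ≈ 3.6463e+8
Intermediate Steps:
S(H, L) = -3/L
P = 117520 (P = 16 - 4*(-29376) = 16 + 117504 = 117520)
2549/(1/(25529 + P)) + D(S(-11, -7))/(-46976) = 2549/(1/(25529 + 117520)) - 3/(-7)/(-46976) = 2549/(1/143049) - 3*(-1/7)*(-1/46976) = 2549/(1/143049) + (3/7)*(-1/46976) = 2549*143049 - 3/328832 = 364631901 - 3/328832 = 119902637269629/328832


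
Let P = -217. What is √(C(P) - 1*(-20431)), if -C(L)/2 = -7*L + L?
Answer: √17827 ≈ 133.52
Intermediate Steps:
C(L) = 12*L (C(L) = -2*(-7*L + L) = -(-12)*L = 12*L)
√(C(P) - 1*(-20431)) = √(12*(-217) - 1*(-20431)) = √(-2604 + 20431) = √17827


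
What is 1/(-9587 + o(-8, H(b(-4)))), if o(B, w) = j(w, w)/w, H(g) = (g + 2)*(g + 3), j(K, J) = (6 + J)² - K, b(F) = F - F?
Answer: -1/9564 ≈ -0.00010456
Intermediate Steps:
b(F) = 0
H(g) = (2 + g)*(3 + g)
o(B, w) = ((6 + w)² - w)/w
1/(-9587 + o(-8, H(b(-4)))) = 1/(-9587 + ((6 + (6 + 0² + 5*0))² - (6 + 0² + 5*0))/(6 + 0² + 5*0)) = 1/(-9587 + ((6 + (6 + 0 + 0))² - (6 + 0 + 0))/(6 + 0 + 0)) = 1/(-9587 + ((6 + 6)² - 1*6)/6) = 1/(-9587 + (12² - 6)/6) = 1/(-9587 + (144 - 6)/6) = 1/(-9587 + (⅙)*138) = 1/(-9587 + 23) = 1/(-9564) = -1/9564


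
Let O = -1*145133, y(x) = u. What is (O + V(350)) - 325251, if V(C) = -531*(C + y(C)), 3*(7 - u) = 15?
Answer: -657296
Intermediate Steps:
u = 2 (u = 7 - ⅓*15 = 7 - 5 = 2)
y(x) = 2
V(C) = -1062 - 531*C (V(C) = -531*(C + 2) = -531*(2 + C) = -1062 - 531*C)
O = -145133
(O + V(350)) - 325251 = (-145133 + (-1062 - 531*350)) - 325251 = (-145133 + (-1062 - 185850)) - 325251 = (-145133 - 186912) - 325251 = -332045 - 325251 = -657296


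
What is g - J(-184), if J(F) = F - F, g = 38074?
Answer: 38074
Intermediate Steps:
J(F) = 0
g - J(-184) = 38074 - 1*0 = 38074 + 0 = 38074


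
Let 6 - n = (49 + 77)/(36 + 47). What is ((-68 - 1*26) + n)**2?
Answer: 55204900/6889 ≈ 8013.5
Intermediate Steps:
n = 372/83 (n = 6 - (49 + 77)/(36 + 47) = 6 - 126/83 = 372/83 ≈ 4.4819)
((-68 - 1*26) + n)**2 = ((-68 - 1*26) + 372/83)**2 = ((-68 - 26) + 372/83)**2 = (-94 + 372/83)**2 = (-7430/83)**2 = 55204900/6889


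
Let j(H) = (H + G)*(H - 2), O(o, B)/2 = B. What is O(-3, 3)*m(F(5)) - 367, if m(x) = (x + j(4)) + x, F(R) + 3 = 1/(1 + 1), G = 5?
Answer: -289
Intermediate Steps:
F(R) = -5/2 (F(R) = -3 + 1/(1 + 1) = -3 + 1/2 = -3 + ½ = -5/2)
O(o, B) = 2*B
j(H) = (-2 + H)*(5 + H) (j(H) = (H + 5)*(H - 2) = (5 + H)*(-2 + H) = (-2 + H)*(5 + H))
m(x) = 18 + 2*x (m(x) = (x + (-10 + 4² + 3*4)) + x = (x + (-10 + 16 + 12)) + x = (x + 18) + x = (18 + x) + x = 18 + 2*x)
O(-3, 3)*m(F(5)) - 367 = (2*3)*(18 + 2*(-5/2)) - 367 = 6*(18 - 5) - 367 = 6*13 - 367 = 78 - 367 = -289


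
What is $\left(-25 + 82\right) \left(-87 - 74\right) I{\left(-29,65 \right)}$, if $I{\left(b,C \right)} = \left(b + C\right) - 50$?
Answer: $128478$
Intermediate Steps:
$I{\left(b,C \right)} = -50 + C + b$ ($I{\left(b,C \right)} = \left(C + b\right) - 50 = -50 + C + b$)
$\left(-25 + 82\right) \left(-87 - 74\right) I{\left(-29,65 \right)} = \left(-25 + 82\right) \left(-87 - 74\right) \left(-50 + 65 - 29\right) = 57 \left(-161\right) \left(-14\right) = \left(-9177\right) \left(-14\right) = 128478$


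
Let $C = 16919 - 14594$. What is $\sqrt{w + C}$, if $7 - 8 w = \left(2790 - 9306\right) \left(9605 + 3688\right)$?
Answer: $\frac{\sqrt{173271590}}{4} \approx 3290.8$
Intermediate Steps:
$C = 2325$
$w = \frac{86617195}{8}$ ($w = \frac{7}{8} - \frac{\left(2790 - 9306\right) \left(9605 + 3688\right)}{8} = \frac{7}{8} - \frac{\left(-6516\right) 13293}{8} = \frac{7}{8} - - \frac{21654297}{2} = \frac{7}{8} + \frac{21654297}{2} = \frac{86617195}{8} \approx 1.0827 \cdot 10^{7}$)
$\sqrt{w + C} = \sqrt{\frac{86617195}{8} + 2325} = \sqrt{\frac{86635795}{8}} = \frac{\sqrt{173271590}}{4}$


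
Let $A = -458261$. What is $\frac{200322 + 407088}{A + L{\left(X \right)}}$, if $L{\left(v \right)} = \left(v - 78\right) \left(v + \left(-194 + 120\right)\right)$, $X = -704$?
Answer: $\frac{40494}{10009} \approx 4.0458$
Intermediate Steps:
$L{\left(v \right)} = \left(-78 + v\right) \left(-74 + v\right)$ ($L{\left(v \right)} = \left(-78 + v\right) \left(v - 74\right) = \left(-78 + v\right) \left(-74 + v\right)$)
$\frac{200322 + 407088}{A + L{\left(X \right)}} = \frac{200322 + 407088}{-458261 + \left(5772 + \left(-704\right)^{2} - -107008\right)} = \frac{607410}{-458261 + \left(5772 + 495616 + 107008\right)} = \frac{607410}{-458261 + 608396} = \frac{607410}{150135} = 607410 \cdot \frac{1}{150135} = \frac{40494}{10009}$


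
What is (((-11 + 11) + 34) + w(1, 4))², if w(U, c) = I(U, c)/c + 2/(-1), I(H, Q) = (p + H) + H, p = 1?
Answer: 17161/16 ≈ 1072.6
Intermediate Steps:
I(H, Q) = 1 + 2*H (I(H, Q) = (1 + H) + H = 1 + 2*H)
w(U, c) = -2 + (1 + 2*U)/c (w(U, c) = (1 + 2*U)/c + 2/(-1) = (1 + 2*U)/c + 2*(-1) = (1 + 2*U)/c - 2 = -2 + (1 + 2*U)/c)
(((-11 + 11) + 34) + w(1, 4))² = (((-11 + 11) + 34) + (1 - 2*4 + 2*1)/4)² = ((0 + 34) + (1 - 8 + 2)/4)² = (34 + (¼)*(-5))² = (34 - 5/4)² = (131/4)² = 17161/16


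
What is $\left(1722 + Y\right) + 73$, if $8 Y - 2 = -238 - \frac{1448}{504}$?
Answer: $\frac{889631}{504} \approx 1765.1$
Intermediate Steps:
$Y = - \frac{15049}{504}$ ($Y = \frac{1}{4} + \frac{-238 - \frac{1448}{504}}{8} = \frac{1}{4} + \frac{-238 - 1448 \cdot \frac{1}{504}}{8} = \frac{1}{4} + \frac{-238 - \frac{181}{63}}{8} = \frac{1}{4} + \frac{1}{8} \left(- \frac{15175}{63}\right) = \frac{1}{4} - \frac{15175}{504} = - \frac{15049}{504} \approx -29.859$)
$\left(1722 + Y\right) + 73 = \left(1722 - \frac{15049}{504}\right) + 73 = \frac{852839}{504} + 73 = \frac{889631}{504}$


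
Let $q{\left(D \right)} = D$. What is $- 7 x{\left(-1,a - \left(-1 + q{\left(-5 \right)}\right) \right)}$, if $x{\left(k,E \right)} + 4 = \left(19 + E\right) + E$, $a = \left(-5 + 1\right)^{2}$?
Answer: $-413$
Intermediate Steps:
$a = 16$ ($a = \left(-4\right)^{2} = 16$)
$x{\left(k,E \right)} = 15 + 2 E$ ($x{\left(k,E \right)} = -4 + \left(\left(19 + E\right) + E\right) = -4 + \left(19 + 2 E\right) = 15 + 2 E$)
$- 7 x{\left(-1,a - \left(-1 + q{\left(-5 \right)}\right) \right)} = - 7 \left(15 + 2 \left(16 + \left(1 - -5\right)\right)\right) = - 7 \left(15 + 2 \left(16 + \left(1 + 5\right)\right)\right) = - 7 \left(15 + 2 \left(16 + 6\right)\right) = - 7 \left(15 + 2 \cdot 22\right) = - 7 \left(15 + 44\right) = \left(-7\right) 59 = -413$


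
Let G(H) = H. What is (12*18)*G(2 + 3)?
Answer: 1080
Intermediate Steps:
(12*18)*G(2 + 3) = (12*18)*(2 + 3) = 216*5 = 1080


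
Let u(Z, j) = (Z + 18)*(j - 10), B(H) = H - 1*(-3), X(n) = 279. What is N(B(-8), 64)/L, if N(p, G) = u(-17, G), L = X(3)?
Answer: 6/31 ≈ 0.19355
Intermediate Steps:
L = 279
B(H) = 3 + H (B(H) = H + 3 = 3 + H)
u(Z, j) = (-10 + j)*(18 + Z) (u(Z, j) = (18 + Z)*(-10 + j) = (-10 + j)*(18 + Z))
N(p, G) = -10 + G (N(p, G) = -180 - 10*(-17) + 18*G - 17*G = -180 + 170 + 18*G - 17*G = -10 + G)
N(B(-8), 64)/L = (-10 + 64)/279 = 54*(1/279) = 6/31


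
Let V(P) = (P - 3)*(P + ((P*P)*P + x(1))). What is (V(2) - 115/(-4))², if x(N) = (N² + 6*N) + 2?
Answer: 1521/16 ≈ 95.063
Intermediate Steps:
x(N) = 2 + N² + 6*N
V(P) = (-3 + P)*(9 + P + P³) (V(P) = (P - 3)*(P + ((P*P)*P + (2 + 1² + 6*1))) = (-3 + P)*(P + (P²*P + (2 + 1 + 6))) = (-3 + P)*(P + (P³ + 9)) = (-3 + P)*(P + (9 + P³)) = (-3 + P)*(9 + P + P³))
(V(2) - 115/(-4))² = ((-27 + 2² + 2⁴ - 3*2³ + 6*2) - 115/(-4))² = ((-27 + 4 + 16 - 3*8 + 12) - 115*(-¼))² = ((-27 + 4 + 16 - 24 + 12) + 115/4)² = (-19 + 115/4)² = (39/4)² = 1521/16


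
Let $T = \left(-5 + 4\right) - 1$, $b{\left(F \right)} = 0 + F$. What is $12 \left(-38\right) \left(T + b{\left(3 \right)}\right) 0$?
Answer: $0$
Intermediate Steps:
$b{\left(F \right)} = F$
$T = -2$ ($T = -1 - 1 = -2$)
$12 \left(-38\right) \left(T + b{\left(3 \right)}\right) 0 = 12 \left(-38\right) \left(-2 + 3\right) 0 = - 456 \cdot 1 \cdot 0 = \left(-456\right) 0 = 0$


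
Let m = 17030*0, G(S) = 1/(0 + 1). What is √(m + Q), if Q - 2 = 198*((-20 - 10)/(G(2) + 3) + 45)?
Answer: √7427 ≈ 86.180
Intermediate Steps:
G(S) = 1 (G(S) = 1/1 = 1)
m = 0
Q = 7427 (Q = 2 + 198*((-20 - 10)/(1 + 3) + 45) = 2 + 198*(-30/4 + 45) = 2 + 198*(-30*¼ + 45) = 2 + 198*(-15/2 + 45) = 2 + 198*(75/2) = 2 + 7425 = 7427)
√(m + Q) = √(0 + 7427) = √7427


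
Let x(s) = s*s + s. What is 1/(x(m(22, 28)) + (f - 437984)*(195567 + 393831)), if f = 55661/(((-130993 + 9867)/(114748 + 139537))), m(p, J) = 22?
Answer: -60563/19805248435992053 ≈ -3.0579e-12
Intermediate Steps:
f = -14153757385/121126 (f = 55661/((-121126/254285)) = 55661/((-121126*1/254285)) = 55661/(-121126/254285) = 55661*(-254285/121126) = -14153757385/121126 ≈ -1.1685e+5)
x(s) = s + s² (x(s) = s² + s = s + s²)
1/(x(m(22, 28)) + (f - 437984)*(195567 + 393831)) = 1/(22*(1 + 22) + (-14153757385/121126 - 437984)*(195567 + 393831)) = 1/(22*23 - 67205007369/121126*589398) = 1/(506 - 19805248466636931/60563) = 1/(-19805248435992053/60563) = -60563/19805248435992053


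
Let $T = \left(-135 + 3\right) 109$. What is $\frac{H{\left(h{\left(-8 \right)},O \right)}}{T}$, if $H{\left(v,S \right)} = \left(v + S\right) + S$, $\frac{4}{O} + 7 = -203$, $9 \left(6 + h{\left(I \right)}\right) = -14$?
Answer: $\frac{598}{1133055} \approx 0.00052778$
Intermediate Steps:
$h{\left(I \right)} = - \frac{68}{9}$ ($h{\left(I \right)} = -6 + \frac{1}{9} \left(-14\right) = -6 - \frac{14}{9} = - \frac{68}{9}$)
$O = - \frac{2}{105}$ ($O = \frac{4}{-7 - 203} = \frac{4}{-210} = 4 \left(- \frac{1}{210}\right) = - \frac{2}{105} \approx -0.019048$)
$H{\left(v,S \right)} = v + 2 S$ ($H{\left(v,S \right)} = \left(S + v\right) + S = v + 2 S$)
$T = -14388$ ($T = \left(-132\right) 109 = -14388$)
$\frac{H{\left(h{\left(-8 \right)},O \right)}}{T} = \frac{- \frac{68}{9} + 2 \left(- \frac{2}{105}\right)}{-14388} = \left(- \frac{68}{9} - \frac{4}{105}\right) \left(- \frac{1}{14388}\right) = \left(- \frac{2392}{315}\right) \left(- \frac{1}{14388}\right) = \frac{598}{1133055}$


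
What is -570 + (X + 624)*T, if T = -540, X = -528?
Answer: -52410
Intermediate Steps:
-570 + (X + 624)*T = -570 + (-528 + 624)*(-540) = -570 + 96*(-540) = -570 - 51840 = -52410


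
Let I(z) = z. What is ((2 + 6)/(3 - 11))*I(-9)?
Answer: 9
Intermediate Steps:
((2 + 6)/(3 - 11))*I(-9) = ((2 + 6)/(3 - 11))*(-9) = (8/(-8))*(-9) = (8*(-1/8))*(-9) = -1*(-9) = 9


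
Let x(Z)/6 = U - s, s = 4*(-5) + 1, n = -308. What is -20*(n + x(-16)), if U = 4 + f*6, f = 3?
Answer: 1240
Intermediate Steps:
U = 22 (U = 4 + 3*6 = 4 + 18 = 22)
s = -19 (s = -20 + 1 = -19)
x(Z) = 246 (x(Z) = 6*(22 - 1*(-19)) = 6*(22 + 19) = 6*41 = 246)
-20*(n + x(-16)) = -20*(-308 + 246) = -20*(-62) = 1240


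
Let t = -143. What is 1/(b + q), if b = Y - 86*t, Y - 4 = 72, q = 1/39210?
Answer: 39210/485184541 ≈ 8.0815e-5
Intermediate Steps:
q = 1/39210 ≈ 2.5504e-5
Y = 76 (Y = 4 + 72 = 76)
b = 12374 (b = 76 - 86*(-143) = 76 + 12298 = 12374)
1/(b + q) = 1/(12374 + 1/39210) = 1/(485184541/39210) = 39210/485184541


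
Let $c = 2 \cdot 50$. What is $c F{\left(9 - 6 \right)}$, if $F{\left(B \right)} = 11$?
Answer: $1100$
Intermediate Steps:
$c = 100$
$c F{\left(9 - 6 \right)} = 100 \cdot 11 = 1100$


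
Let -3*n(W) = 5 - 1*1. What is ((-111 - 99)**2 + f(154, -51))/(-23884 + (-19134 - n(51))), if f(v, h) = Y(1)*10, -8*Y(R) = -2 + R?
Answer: -105843/103240 ≈ -1.0252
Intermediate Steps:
n(W) = -4/3 (n(W) = -(5 - 1*1)/3 = -(5 - 1)/3 = -1/3*4 = -4/3)
Y(R) = 1/4 - R/8 (Y(R) = -(-2 + R)/8 = 1/4 - R/8)
f(v, h) = 5/4 (f(v, h) = (1/4 - 1/8*1)*10 = (1/4 - 1/8)*10 = (1/8)*10 = 5/4)
((-111 - 99)**2 + f(154, -51))/(-23884 + (-19134 - n(51))) = ((-111 - 99)**2 + 5/4)/(-23884 + (-19134 - 1*(-4/3))) = ((-210)**2 + 5/4)/(-23884 + (-19134 + 4/3)) = (44100 + 5/4)/(-23884 - 57398/3) = 176405/(4*(-129050/3)) = (176405/4)*(-3/129050) = -105843/103240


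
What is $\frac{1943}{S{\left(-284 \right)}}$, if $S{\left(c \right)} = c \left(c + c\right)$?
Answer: $\frac{1943}{161312} \approx 0.012045$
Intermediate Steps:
$S{\left(c \right)} = 2 c^{2}$ ($S{\left(c \right)} = c 2 c = 2 c^{2}$)
$\frac{1943}{S{\left(-284 \right)}} = \frac{1943}{2 \left(-284\right)^{2}} = \frac{1943}{2 \cdot 80656} = \frac{1943}{161312}$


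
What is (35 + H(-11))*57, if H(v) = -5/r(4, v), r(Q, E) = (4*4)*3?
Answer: 31825/16 ≈ 1989.1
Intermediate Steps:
r(Q, E) = 48 (r(Q, E) = 16*3 = 48)
H(v) = -5/48
(35 + H(-11))*57 = (35 - 5/48)*57 = (1675/48)*57 = 31825/16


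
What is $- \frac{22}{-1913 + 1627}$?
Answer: $\frac{1}{13} \approx 0.076923$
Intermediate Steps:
$- \frac{22}{-1913 + 1627} = - \frac{22}{-286} = \left(-22\right) \left(- \frac{1}{286}\right) = \frac{1}{13}$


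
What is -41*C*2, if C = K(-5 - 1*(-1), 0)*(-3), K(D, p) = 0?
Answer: 0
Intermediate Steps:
C = 0 (C = 0*(-3) = 0)
-41*C*2 = -41*0*2 = 0*2 = 0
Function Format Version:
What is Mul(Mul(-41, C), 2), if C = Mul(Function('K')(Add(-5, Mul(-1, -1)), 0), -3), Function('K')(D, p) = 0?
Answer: 0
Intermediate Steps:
C = 0 (C = Mul(0, -3) = 0)
Mul(Mul(-41, C), 2) = Mul(Mul(-41, 0), 2) = Mul(0, 2) = 0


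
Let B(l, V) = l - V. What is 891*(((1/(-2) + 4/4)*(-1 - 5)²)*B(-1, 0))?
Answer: -16038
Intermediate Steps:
891*(((1/(-2) + 4/4)*(-1 - 5)²)*B(-1, 0)) = 891*(((1/(-2) + 4/4)*(-1 - 5)²)*(-1 - 1*0)) = 891*(((1*(-½) + 4*(¼))*(-6)²)*(-1 + 0)) = 891*(((-½ + 1)*36)*(-1)) = 891*(((½)*36)*(-1)) = 891*(18*(-1)) = 891*(-18) = -16038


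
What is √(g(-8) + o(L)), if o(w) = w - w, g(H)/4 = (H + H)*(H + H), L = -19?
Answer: 32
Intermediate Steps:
g(H) = 16*H² (g(H) = 4*((H + H)*(H + H)) = 4*((2*H)*(2*H)) = 4*(4*H²) = 16*H²)
o(w) = 0
√(g(-8) + o(L)) = √(16*(-8)² + 0) = √(16*64 + 0) = √(1024 + 0) = √1024 = 32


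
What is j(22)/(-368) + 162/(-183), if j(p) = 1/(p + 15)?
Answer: -735325/830576 ≈ -0.88532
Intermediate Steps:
j(p) = 1/(15 + p)
j(22)/(-368) + 162/(-183) = 1/((15 + 22)*(-368)) + 162/(-183) = -1/368/37 + 162*(-1/183) = (1/37)*(-1/368) - 54/61 = -1/13616 - 54/61 = -735325/830576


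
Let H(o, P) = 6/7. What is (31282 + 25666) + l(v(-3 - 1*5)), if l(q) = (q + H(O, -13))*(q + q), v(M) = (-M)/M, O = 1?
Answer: 398638/7 ≈ 56948.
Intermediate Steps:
H(o, P) = 6/7 (H(o, P) = 6*(⅐) = 6/7)
v(M) = -1
l(q) = 2*q*(6/7 + q) (l(q) = (q + 6/7)*(q + q) = (6/7 + q)*(2*q) = 2*q*(6/7 + q))
(31282 + 25666) + l(v(-3 - 1*5)) = (31282 + 25666) + (2/7)*(-1)*(6 + 7*(-1)) = 56948 + (2/7)*(-1)*(6 - 7) = 56948 + (2/7)*(-1)*(-1) = 56948 + 2/7 = 398638/7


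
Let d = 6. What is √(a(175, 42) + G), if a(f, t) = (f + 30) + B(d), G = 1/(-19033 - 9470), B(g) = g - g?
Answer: 281*√234358/9501 ≈ 14.318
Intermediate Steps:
B(g) = 0
G = -1/28503 (G = 1/(-28503) = -1/28503 ≈ -3.5084e-5)
a(f, t) = 30 + f (a(f, t) = (f + 30) + 0 = (30 + f) + 0 = 30 + f)
√(a(175, 42) + G) = √((30 + 175) - 1/28503) = √(205 - 1/28503) = √(5843114/28503) = 281*√234358/9501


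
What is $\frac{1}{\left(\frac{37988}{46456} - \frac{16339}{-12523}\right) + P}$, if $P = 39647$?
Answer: $\frac{145442122}{5766652503011} \approx 2.5221 \cdot 10^{-5}$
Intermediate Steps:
$\frac{1}{\left(\frac{37988}{46456} - \frac{16339}{-12523}\right) + P} = \frac{1}{\left(\frac{37988}{46456} - \frac{16339}{-12523}\right) + 39647} = \frac{1}{\left(37988 \cdot \frac{1}{46456} - - \frac{16339}{12523}\right) + 39647} = \frac{1}{\left(\frac{9497}{11614} + \frac{16339}{12523}\right) + 39647} = \frac{1}{\frac{308692077}{145442122} + 39647} = \frac{1}{\frac{5766652503011}{145442122}} = \frac{145442122}{5766652503011}$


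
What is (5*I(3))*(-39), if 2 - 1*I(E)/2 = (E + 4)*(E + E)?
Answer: 15600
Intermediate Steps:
I(E) = 4 - 4*E*(4 + E) (I(E) = 4 - 2*(E + 4)*(E + E) = 4 - 2*(4 + E)*2*E = 4 - 4*E*(4 + E))
(5*I(3))*(-39) = (5*(4 - 16*3 - 4*3**2))*(-39) = (5*(4 - 48 - 4*9))*(-39) = (5*(4 - 48 - 36))*(-39) = (5*(-80))*(-39) = -400*(-39) = 15600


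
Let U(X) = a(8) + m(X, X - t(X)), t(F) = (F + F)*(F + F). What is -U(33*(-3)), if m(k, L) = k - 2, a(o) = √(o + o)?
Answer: 97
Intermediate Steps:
a(o) = √2*√o (a(o) = √(2*o) = √2*√o)
t(F) = 4*F² (t(F) = (2*F)*(2*F) = 4*F²)
m(k, L) = -2 + k
U(X) = 2 + X (U(X) = √2*√8 + (-2 + X) = √2*(2*√2) + (-2 + X) = 4 + (-2 + X) = 2 + X)
-U(33*(-3)) = -(2 + 33*(-3)) = -(2 - 99) = -1*(-97) = 97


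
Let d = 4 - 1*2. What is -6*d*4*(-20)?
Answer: 960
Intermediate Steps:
d = 2 (d = 4 - 2 = 2)
-6*d*4*(-20) = -12*4*(-20) = -6*8*(-20) = -48*(-20) = 960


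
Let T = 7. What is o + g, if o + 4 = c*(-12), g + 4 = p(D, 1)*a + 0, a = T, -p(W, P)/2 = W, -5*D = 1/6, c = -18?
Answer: 3127/15 ≈ 208.47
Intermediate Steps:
D = -1/30 (D = -⅕/6 = -⅕*⅙ = -1/30 ≈ -0.033333)
p(W, P) = -2*W
a = 7
g = -53/15 (g = -4 + (-2*(-1/30)*7 + 0) = -4 + ((1/15)*7 + 0) = -4 + (7/15 + 0) = -4 + 7/15 = -53/15 ≈ -3.5333)
o = 212 (o = -4 - 18*(-12) = -4 + 216 = 212)
o + g = 212 - 53/15 = 3127/15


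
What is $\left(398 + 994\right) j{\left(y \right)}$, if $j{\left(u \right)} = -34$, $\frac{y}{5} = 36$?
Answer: $-47328$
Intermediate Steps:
$y = 180$ ($y = 5 \cdot 36 = 180$)
$\left(398 + 994\right) j{\left(y \right)} = \left(398 + 994\right) \left(-34\right) = 1392 \left(-34\right) = -47328$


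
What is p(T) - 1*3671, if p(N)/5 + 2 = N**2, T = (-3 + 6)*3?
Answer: -3276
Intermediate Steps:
T = 9 (T = 3*3 = 9)
p(N) = -10 + 5*N**2
p(T) - 1*3671 = (-10 + 5*9**2) - 1*3671 = (-10 + 5*81) - 3671 = (-10 + 405) - 3671 = 395 - 3671 = -3276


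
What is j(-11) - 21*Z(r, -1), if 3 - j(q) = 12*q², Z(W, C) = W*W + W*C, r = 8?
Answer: -2625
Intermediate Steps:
Z(W, C) = W² + C*W
j(q) = 3 - 12*q²
j(-11) - 21*Z(r, -1) = (3 - 12*(-11)²) - 168*(-1 + 8) = (3 - 12*121) - 168*7 = (3 - 1452) - 21*56 = -1449 - 1176 = -2625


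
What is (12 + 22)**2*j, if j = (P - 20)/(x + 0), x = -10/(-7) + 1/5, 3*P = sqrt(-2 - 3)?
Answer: -809200/57 + 40460*I*sqrt(5)/171 ≈ -14196.0 + 529.07*I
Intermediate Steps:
P = I*sqrt(5)/3 (P = sqrt(-2 - 3)/3 = sqrt(-5)/3 = (I*sqrt(5))/3 = I*sqrt(5)/3 ≈ 0.74536*I)
x = 57/35 (x = -10*(-1/7) + 1*(1/5) = 10/7 + 1/5 = 57/35 ≈ 1.6286)
j = -700/57 + 35*I*sqrt(5)/171 (j = (I*sqrt(5)/3 - 20)/(57/35 + 0) = (-20 + I*sqrt(5)/3)/(57/35) = (-20 + I*sqrt(5)/3)*(35/57) = -700/57 + 35*I*sqrt(5)/171 ≈ -12.281 + 0.45767*I)
(12 + 22)**2*j = (12 + 22)**2*(-700/57 + 35*I*sqrt(5)/171) = 34**2*(-700/57 + 35*I*sqrt(5)/171) = 1156*(-700/57 + 35*I*sqrt(5)/171) = -809200/57 + 40460*I*sqrt(5)/171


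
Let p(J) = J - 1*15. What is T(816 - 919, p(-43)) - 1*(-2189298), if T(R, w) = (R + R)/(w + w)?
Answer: 126979387/58 ≈ 2.1893e+6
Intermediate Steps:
p(J) = -15 + J (p(J) = J - 15 = -15 + J)
T(R, w) = R/w (T(R, w) = (2*R)/((2*w)) = (2*R)*(1/(2*w)) = R/w)
T(816 - 919, p(-43)) - 1*(-2189298) = (816 - 919)/(-15 - 43) - 1*(-2189298) = -103/(-58) + 2189298 = -103*(-1/58) + 2189298 = 103/58 + 2189298 = 126979387/58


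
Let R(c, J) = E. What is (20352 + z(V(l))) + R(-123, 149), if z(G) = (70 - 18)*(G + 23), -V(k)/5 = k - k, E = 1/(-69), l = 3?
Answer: 1486811/69 ≈ 21548.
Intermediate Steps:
E = -1/69 ≈ -0.014493
R(c, J) = -1/69
V(k) = 0 (V(k) = -5*(k - k) = -5*0 = 0)
z(G) = 1196 + 52*G (z(G) = 52*(23 + G) = 1196 + 52*G)
(20352 + z(V(l))) + R(-123, 149) = (20352 + (1196 + 52*0)) - 1/69 = (20352 + (1196 + 0)) - 1/69 = (20352 + 1196) - 1/69 = 21548 - 1/69 = 1486811/69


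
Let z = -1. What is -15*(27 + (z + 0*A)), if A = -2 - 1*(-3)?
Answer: -390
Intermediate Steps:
A = 1 (A = -2 + 3 = 1)
-15*(27 + (z + 0*A)) = -15*(27 + (-1 + 0*1)) = -15*(27 + (-1 + 0)) = -15*(27 - 1) = -15*26 = -390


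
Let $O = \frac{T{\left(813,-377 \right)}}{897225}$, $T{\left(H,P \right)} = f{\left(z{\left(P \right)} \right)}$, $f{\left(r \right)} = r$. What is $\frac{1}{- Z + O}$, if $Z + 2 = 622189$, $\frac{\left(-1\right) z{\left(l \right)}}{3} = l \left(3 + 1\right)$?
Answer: $- \frac{299075}{186080575517} \approx -1.6072 \cdot 10^{-6}$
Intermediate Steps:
$z{\left(l \right)} = - 12 l$ ($z{\left(l \right)} = - 3 l \left(3 + 1\right) = - 3 l 4 = - 3 \cdot 4 l = - 12 l$)
$Z = 622187$ ($Z = -2 + 622189 = 622187$)
$T{\left(H,P \right)} = - 12 P$
$O = \frac{1508}{299075}$ ($O = \frac{\left(-12\right) \left(-377\right)}{897225} = 4524 \cdot \frac{1}{897225} = \frac{1508}{299075} \approx 0.0050422$)
$\frac{1}{- Z + O} = \frac{1}{\left(-1\right) 622187 + \frac{1508}{299075}} = \frac{1}{-622187 + \frac{1508}{299075}} = \frac{1}{- \frac{186080575517}{299075}} = - \frac{299075}{186080575517}$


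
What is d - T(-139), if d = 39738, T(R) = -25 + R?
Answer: 39902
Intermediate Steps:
d - T(-139) = 39738 - (-25 - 139) = 39738 - 1*(-164) = 39738 + 164 = 39902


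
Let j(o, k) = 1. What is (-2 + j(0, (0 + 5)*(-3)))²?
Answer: 1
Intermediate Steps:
(-2 + j(0, (0 + 5)*(-3)))² = (-2 + 1)² = (-1)² = 1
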